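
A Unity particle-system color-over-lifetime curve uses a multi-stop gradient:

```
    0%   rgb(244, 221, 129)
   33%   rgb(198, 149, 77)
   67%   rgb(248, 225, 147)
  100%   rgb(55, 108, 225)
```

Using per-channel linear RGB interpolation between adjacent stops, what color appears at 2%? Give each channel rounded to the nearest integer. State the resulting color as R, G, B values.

(241, 217, 126)

2% lies between the 0% and 33% stops, so the local fraction is t = (2 − 0)/(33 − 0) = 2/33 ≈ 0.0606.
R = 244 + 0.0606 × (198 − 244) = 241.212 → 241
G = 221 + 0.0606 × (149 − 221) = 216.637 → 217
B = 129 + 0.0606 × (77 − 129) = 125.849 → 126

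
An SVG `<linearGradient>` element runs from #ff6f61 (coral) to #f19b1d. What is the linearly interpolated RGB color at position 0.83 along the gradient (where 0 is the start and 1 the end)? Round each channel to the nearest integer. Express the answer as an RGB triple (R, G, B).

(243, 148, 41)

#ff6f61 → (255, 111, 97); #f19b1d → (241, 155, 29).
R = 255 + 0.83 × (241 − 255) = 255 + 0.83 × -14 = 243.38 → 243
G = 111 + 0.83 × (155 − 111) = 111 + 0.83 × 44 = 147.52 → 148
B = 97 + 0.83 × (29 − 97) = 97 + 0.83 × -68 = 40.56 → 41
So the blended color is (243, 148, 41), about #f39429.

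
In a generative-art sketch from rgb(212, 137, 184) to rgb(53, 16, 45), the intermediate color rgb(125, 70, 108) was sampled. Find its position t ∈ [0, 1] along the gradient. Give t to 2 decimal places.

Invert the lerp on the R channel (largest span, 159): t = (125 − 212) / (53 − 212) = -87/-159 = 0.54717.
Check on G: (70 − 137)/(16 − 137) = 0.5537 ✓

0.55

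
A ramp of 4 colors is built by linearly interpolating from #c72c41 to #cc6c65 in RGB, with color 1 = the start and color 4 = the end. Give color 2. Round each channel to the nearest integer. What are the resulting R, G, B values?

(201, 65, 77)

With 4 swatches and endpoints inclusive, swatch 2 sits at t = (2 − 1)/(4 − 1) = 1/3 ≈ 0.3333.
#c72c41 → (199, 44, 65); #cc6c65 → (204, 108, 101).
R = 199 + 0.3333 × (204 − 199) = 200.667 → 201
G = 44 + 0.3333 × (108 − 44) = 65.331 → 65
B = 65 + 0.3333 × (101 − 65) = 76.999 → 77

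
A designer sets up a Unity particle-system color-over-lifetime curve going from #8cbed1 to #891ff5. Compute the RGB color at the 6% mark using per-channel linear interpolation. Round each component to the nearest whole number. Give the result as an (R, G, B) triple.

#8cbed1 → (140, 190, 209); #891ff5 → (137, 31, 245).
6% corresponds to t = 0.06.
R = 140 + 0.06 × (137 − 140) = 140 + 0.06 × -3 = 139.82 → 140
G = 190 + 0.06 × (31 − 190) = 190 + 0.06 × -159 = 180.46 → 180
B = 209 + 0.06 × (245 − 209) = 209 + 0.06 × 36 = 211.16 → 211
So the blended color is (140, 180, 211), about #8cb4d3.

(140, 180, 211)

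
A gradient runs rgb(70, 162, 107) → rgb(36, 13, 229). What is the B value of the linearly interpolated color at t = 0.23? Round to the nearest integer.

B = 107 + 0.23 × (229 − 107) = 135.06 → 135

135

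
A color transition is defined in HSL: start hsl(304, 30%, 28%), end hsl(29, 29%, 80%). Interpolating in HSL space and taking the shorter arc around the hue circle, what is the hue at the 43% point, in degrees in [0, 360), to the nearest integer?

341

Hue: 29 − 304 = -275°, but |-275| > 180 so the shorter arc goes the other way: Δh = -275 + 360 = 85°.
H = 304 + 0.43 × (85) = 340.55 → 341°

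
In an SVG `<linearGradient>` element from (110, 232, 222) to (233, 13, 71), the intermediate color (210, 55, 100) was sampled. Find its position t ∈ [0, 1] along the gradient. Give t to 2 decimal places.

Invert the lerp on the G channel (largest span, 219): t = (55 − 232) / (13 − 232) = -177/-219 = 0.80822.
Check on R: (210 − 110)/(233 − 110) = 0.813 ✓

0.81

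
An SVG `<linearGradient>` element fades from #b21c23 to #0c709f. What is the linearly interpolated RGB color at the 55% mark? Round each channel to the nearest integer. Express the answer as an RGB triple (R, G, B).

#b21c23 → (178, 28, 35); #0c709f → (12, 112, 159).
55% corresponds to t = 0.55.
R = 178 + 0.55 × (12 − 178) = 178 + 0.55 × -166 = 86.7 → 87
G = 28 + 0.55 × (112 − 28) = 28 + 0.55 × 84 = 74.2 → 74
B = 35 + 0.55 × (159 − 35) = 35 + 0.55 × 124 = 103.2 → 103
So the blended color is (87, 74, 103), about #574a67.

(87, 74, 103)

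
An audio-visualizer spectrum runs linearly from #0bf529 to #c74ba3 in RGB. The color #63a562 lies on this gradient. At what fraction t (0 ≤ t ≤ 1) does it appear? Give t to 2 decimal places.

Invert the lerp on the R channel (largest span, 188): t = (99 − 11) / (199 − 11) = 88/188 = 0.46809.
Check on G: (165 − 245)/(75 − 245) = 0.4706 ✓

0.47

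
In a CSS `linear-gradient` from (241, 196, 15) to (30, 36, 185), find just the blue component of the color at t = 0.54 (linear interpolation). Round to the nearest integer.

B = 15 + 0.54 × (185 − 15) = 106.8 → 107

107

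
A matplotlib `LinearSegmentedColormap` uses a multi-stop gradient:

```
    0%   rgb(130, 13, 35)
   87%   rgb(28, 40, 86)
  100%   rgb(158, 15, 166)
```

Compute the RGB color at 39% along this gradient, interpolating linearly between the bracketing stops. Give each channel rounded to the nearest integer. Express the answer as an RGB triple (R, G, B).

39% lies between the 0% and 87% stops, so the local fraction is t = (39 − 0)/(87 − 0) = 39/87 ≈ 0.4483.
R = 130 + 0.4483 × (28 − 130) = 84.273 → 84
G = 13 + 0.4483 × (40 − 13) = 25.104 → 25
B = 35 + 0.4483 × (86 − 35) = 57.863 → 58

(84, 25, 58)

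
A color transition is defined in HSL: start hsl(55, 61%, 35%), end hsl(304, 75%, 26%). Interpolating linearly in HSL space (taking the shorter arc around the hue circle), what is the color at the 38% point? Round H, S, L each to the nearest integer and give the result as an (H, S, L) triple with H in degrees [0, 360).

Hue: 304 − 55 = 249°, but |249| > 180 so the shorter arc goes the other way: Δh = 249 − 360 = -111°.
H = 55 + 0.38 × (-111) = 12.82 → 13°
S = 61 + 0.38 × (75 − 61) = 66.32 → 66%
L = 35 + 0.38 × (26 − 35) = 31.58 → 32%

(13, 66, 32)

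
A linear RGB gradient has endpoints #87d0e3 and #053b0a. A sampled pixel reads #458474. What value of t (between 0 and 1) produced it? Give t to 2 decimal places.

Invert the lerp on the B channel (largest span, 217): t = (116 − 227) / (10 − 227) = -111/-217 = 0.51152.
Check on R: (69 − 135)/(5 − 135) = 0.5077 ✓

0.51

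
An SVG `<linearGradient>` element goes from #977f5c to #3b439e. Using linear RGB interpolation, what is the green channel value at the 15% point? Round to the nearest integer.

G₁ = 127 (from #977f5c), G₂ = 67 (from #3b439e).
G = 127 + 0.15 × (67 − 127) = 118 → 118

118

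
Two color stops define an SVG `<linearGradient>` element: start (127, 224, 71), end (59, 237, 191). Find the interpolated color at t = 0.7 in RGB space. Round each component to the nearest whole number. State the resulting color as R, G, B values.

R = 127 + 0.7 × (59 − 127) = 127 + 0.7 × -68 = 79.4 → 79
G = 224 + 0.7 × (237 − 224) = 224 + 0.7 × 13 = 233.1 → 233
B = 71 + 0.7 × (191 − 71) = 71 + 0.7 × 120 = 155 → 155
So the blended color is (79, 233, 155), about #4fe99b.

(79, 233, 155)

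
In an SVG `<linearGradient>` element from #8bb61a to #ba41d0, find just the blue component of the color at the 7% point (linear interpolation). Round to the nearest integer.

39

B₁ = 26 (from #8bb61a), B₂ = 208 (from #ba41d0).
B = 26 + 0.07 × (208 − 26) = 38.74 → 39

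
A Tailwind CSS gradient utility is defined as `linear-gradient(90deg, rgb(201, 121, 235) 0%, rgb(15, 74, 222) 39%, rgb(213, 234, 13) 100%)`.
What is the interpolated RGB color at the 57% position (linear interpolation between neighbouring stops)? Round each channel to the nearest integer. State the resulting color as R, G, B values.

(73, 121, 160)

57% lies between the 39% and 100% stops, so the local fraction is t = (57 − 39)/(100 − 39) = 18/61 ≈ 0.2951.
R = 15 + 0.2951 × (213 − 15) = 73.43 → 73
G = 74 + 0.2951 × (234 − 74) = 121.216 → 121
B = 222 + 0.2951 × (13 − 222) = 160.324 → 160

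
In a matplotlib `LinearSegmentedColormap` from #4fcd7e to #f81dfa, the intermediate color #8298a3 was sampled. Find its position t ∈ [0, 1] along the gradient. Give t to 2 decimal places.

0.30

Invert the lerp on the G channel (largest span, 176): t = (152 − 205) / (29 − 205) = -53/-176 = 0.30114.
Check on R: (130 − 79)/(248 − 79) = 0.3018 ✓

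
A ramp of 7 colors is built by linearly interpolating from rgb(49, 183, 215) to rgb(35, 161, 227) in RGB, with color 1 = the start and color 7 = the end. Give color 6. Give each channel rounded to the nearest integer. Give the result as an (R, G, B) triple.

(37, 165, 225)

With 7 swatches and endpoints inclusive, swatch 6 sits at t = (6 − 1)/(7 − 1) = 5/6 ≈ 0.8333.
R = 49 + 0.8333 × (35 − 49) = 37.334 → 37
G = 183 + 0.8333 × (161 − 183) = 164.667 → 165
B = 215 + 0.8333 × (227 − 215) = 225 → 225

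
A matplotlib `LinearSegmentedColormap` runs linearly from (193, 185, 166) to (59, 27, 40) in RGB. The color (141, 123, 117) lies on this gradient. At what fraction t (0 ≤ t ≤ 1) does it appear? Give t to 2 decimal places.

Invert the lerp on the G channel (largest span, 158): t = (123 − 185) / (27 − 185) = -62/-158 = 0.39241.
Check on R: (141 − 193)/(59 − 193) = 0.3881 ✓

0.39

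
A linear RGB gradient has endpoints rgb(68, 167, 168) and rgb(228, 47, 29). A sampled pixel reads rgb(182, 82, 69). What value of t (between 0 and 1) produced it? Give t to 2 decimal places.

0.71

Invert the lerp on the R channel (largest span, 160): t = (182 − 68) / (228 − 68) = 114/160 = 0.7125.
Check on G: (82 − 167)/(47 − 167) = 0.7083 ✓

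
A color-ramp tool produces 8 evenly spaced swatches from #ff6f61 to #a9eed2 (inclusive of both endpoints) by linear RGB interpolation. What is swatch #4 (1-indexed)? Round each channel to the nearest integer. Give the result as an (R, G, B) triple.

With 8 swatches and endpoints inclusive, swatch 4 sits at t = (4 − 1)/(8 − 1) = 3/7 ≈ 0.4286.
#ff6f61 → (255, 111, 97); #a9eed2 → (169, 238, 210).
R = 255 + 0.4286 × (169 − 255) = 218.14 → 218
G = 111 + 0.4286 × (238 − 111) = 165.432 → 165
B = 97 + 0.4286 × (210 − 97) = 145.432 → 145

(218, 165, 145)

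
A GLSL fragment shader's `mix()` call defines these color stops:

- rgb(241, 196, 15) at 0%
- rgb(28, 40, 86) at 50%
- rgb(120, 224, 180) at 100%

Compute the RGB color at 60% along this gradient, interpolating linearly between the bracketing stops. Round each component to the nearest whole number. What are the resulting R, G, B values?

(46, 77, 105)

60% lies between the 50% and 100% stops, so the local fraction is t = (60 − 50)/(100 − 50) = 10/50 ≈ 0.2.
R = 28 + 0.2 × (120 − 28) = 46.4 → 46
G = 40 + 0.2 × (224 − 40) = 76.8 → 77
B = 86 + 0.2 × (180 − 86) = 104.8 → 105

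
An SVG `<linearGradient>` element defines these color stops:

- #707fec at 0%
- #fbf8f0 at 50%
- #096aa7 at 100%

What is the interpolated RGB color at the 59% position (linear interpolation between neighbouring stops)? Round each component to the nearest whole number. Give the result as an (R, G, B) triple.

(207, 222, 227)

59% lies between the 50% and 100% stops, so the local fraction is t = (59 − 50)/(100 − 50) = 9/50 ≈ 0.18.
#fbf8f0 → (251, 248, 240); #096aa7 → (9, 106, 167).
R = 251 + 0.18 × (9 − 251) = 207.44 → 207
G = 248 + 0.18 × (106 − 248) = 222.44 → 222
B = 240 + 0.18 × (167 − 240) = 226.86 → 227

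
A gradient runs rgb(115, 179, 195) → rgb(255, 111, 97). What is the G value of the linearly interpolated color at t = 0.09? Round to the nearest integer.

G = 179 + 0.09 × (111 − 179) = 172.88 → 173

173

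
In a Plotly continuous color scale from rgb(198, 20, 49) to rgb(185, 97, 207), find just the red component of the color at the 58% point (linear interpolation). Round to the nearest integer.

190

R = 198 + 0.58 × (185 − 198) = 190.46 → 190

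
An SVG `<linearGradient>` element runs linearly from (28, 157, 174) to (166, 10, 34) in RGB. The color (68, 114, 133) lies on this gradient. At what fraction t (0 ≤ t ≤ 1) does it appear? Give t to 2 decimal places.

0.29

Invert the lerp on the G channel (largest span, 147): t = (114 − 157) / (10 − 157) = -43/-147 = 0.29252.
Check on R: (68 − 28)/(166 − 28) = 0.2899 ✓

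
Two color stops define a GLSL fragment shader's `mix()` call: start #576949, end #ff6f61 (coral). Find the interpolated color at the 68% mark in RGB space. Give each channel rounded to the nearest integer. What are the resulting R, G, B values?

#576949 → (87, 105, 73); #ff6f61 → (255, 111, 97).
68% corresponds to t = 0.68.
R = 87 + 0.68 × (255 − 87) = 87 + 0.68 × 168 = 201.24 → 201
G = 105 + 0.68 × (111 − 105) = 105 + 0.68 × 6 = 109.08 → 109
B = 73 + 0.68 × (97 − 73) = 73 + 0.68 × 24 = 89.32 → 89

(201, 109, 89)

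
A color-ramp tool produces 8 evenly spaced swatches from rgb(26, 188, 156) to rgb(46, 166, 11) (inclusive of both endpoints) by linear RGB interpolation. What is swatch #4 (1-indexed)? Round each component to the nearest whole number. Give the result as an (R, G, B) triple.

With 8 swatches and endpoints inclusive, swatch 4 sits at t = (4 − 1)/(8 − 1) = 3/7 ≈ 0.4286.
R = 26 + 0.4286 × (46 − 26) = 34.572 → 35
G = 188 + 0.4286 × (166 − 188) = 178.571 → 179
B = 156 + 0.4286 × (11 − 156) = 93.853 → 94

(35, 179, 94)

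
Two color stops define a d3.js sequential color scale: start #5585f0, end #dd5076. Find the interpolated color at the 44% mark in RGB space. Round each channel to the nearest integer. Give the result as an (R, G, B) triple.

(145, 110, 186)

#5585f0 → (85, 133, 240); #dd5076 → (221, 80, 118).
44% corresponds to t = 0.44.
R = 85 + 0.44 × (221 − 85) = 85 + 0.44 × 136 = 144.84 → 145
G = 133 + 0.44 × (80 − 133) = 133 + 0.44 × -53 = 109.68 → 110
B = 240 + 0.44 × (118 − 240) = 240 + 0.44 × -122 = 186.32 → 186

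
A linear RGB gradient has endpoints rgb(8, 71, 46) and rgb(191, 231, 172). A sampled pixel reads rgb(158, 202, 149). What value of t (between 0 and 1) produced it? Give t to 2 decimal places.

0.82

Invert the lerp on the R channel (largest span, 183): t = (158 − 8) / (191 − 8) = 150/183 = 0.81967.
Check on G: (202 − 71)/(231 − 71) = 0.8187 ✓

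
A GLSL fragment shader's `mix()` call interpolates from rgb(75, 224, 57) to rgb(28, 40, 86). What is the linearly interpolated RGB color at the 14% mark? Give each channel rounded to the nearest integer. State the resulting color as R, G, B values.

14% corresponds to t = 0.14.
R = 75 + 0.14 × (28 − 75) = 75 + 0.14 × -47 = 68.42 → 68
G = 224 + 0.14 × (40 − 224) = 224 + 0.14 × -184 = 198.24 → 198
B = 57 + 0.14 × (86 − 57) = 57 + 0.14 × 29 = 61.06 → 61

(68, 198, 61)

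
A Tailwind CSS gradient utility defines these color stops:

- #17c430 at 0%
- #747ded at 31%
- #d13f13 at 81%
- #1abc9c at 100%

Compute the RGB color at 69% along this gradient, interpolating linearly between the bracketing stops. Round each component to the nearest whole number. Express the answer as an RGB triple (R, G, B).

69% lies between the 31% and 81% stops, so the local fraction is t = (69 − 31)/(81 − 31) = 38/50 ≈ 0.76.
#747ded → (116, 125, 237); #d13f13 → (209, 63, 19).
R = 116 + 0.76 × (209 − 116) = 186.68 → 187
G = 125 + 0.76 × (63 − 125) = 77.88 → 78
B = 237 + 0.76 × (19 − 237) = 71.32 → 71

(187, 78, 71)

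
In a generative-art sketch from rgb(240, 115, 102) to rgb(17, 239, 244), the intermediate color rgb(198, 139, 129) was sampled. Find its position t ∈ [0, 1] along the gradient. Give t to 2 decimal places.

Invert the lerp on the R channel (largest span, 223): t = (198 − 240) / (17 − 240) = -42/-223 = 0.18834.
Check on G: (139 − 115)/(239 − 115) = 0.1935 ✓

0.19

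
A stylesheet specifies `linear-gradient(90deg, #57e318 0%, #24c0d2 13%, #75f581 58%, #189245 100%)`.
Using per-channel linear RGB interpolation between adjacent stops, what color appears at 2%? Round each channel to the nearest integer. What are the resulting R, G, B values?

(79, 222, 53)

2% lies between the 0% and 13% stops, so the local fraction is t = (2 − 0)/(13 − 0) = 2/13 ≈ 0.1538.
#57e318 → (87, 227, 24); #24c0d2 → (36, 192, 210).
R = 87 + 0.1538 × (36 − 87) = 79.156 → 79
G = 227 + 0.1538 × (192 − 227) = 221.617 → 222
B = 24 + 0.1538 × (210 − 24) = 52.607 → 53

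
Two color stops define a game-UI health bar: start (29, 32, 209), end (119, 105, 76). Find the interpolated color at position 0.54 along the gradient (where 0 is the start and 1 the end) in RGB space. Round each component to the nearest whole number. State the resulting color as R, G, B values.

R = 29 + 0.54 × (119 − 29) = 29 + 0.54 × 90 = 77.6 → 78
G = 32 + 0.54 × (105 − 32) = 32 + 0.54 × 73 = 71.42 → 71
B = 209 + 0.54 × (76 − 209) = 209 + 0.54 × -133 = 137.18 → 137

(78, 71, 137)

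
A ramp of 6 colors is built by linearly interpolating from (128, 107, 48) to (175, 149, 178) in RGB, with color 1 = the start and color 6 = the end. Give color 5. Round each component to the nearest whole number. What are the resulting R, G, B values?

With 6 swatches and endpoints inclusive, swatch 5 sits at t = (5 − 1)/(6 − 1) = 4/5 ≈ 0.8.
R = 128 + 0.8 × (175 − 128) = 165.6 → 166
G = 107 + 0.8 × (149 − 107) = 140.6 → 141
B = 48 + 0.8 × (178 − 48) = 152 → 152

(166, 141, 152)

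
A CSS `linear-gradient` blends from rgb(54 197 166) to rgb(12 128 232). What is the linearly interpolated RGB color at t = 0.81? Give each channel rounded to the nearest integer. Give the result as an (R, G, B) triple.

(20, 141, 219)

R = 54 + 0.81 × (12 − 54) = 54 + 0.81 × -42 = 19.98 → 20
G = 197 + 0.81 × (128 − 197) = 197 + 0.81 × -69 = 141.11 → 141
B = 166 + 0.81 × (232 − 166) = 166 + 0.81 × 66 = 219.46 → 219
So the blended color is (20, 141, 219), about #148ddb.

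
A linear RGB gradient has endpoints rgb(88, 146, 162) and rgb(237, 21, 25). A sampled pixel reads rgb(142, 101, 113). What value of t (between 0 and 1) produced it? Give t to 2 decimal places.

0.36

Invert the lerp on the R channel (largest span, 149): t = (142 − 88) / (237 − 88) = 54/149 = 0.36242.
Check on G: (101 − 146)/(21 − 146) = 0.36 ✓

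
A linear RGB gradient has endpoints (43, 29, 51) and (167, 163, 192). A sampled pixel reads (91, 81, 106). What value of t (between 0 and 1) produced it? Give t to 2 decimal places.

0.39

Invert the lerp on the B channel (largest span, 141): t = (106 − 51) / (192 − 51) = 55/141 = 0.39007.
Check on R: (91 − 43)/(167 − 43) = 0.3871 ✓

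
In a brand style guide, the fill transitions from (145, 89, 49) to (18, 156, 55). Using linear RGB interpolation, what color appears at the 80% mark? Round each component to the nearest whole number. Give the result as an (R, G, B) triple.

(43, 143, 54)

80% corresponds to t = 0.8.
R = 145 + 0.8 × (18 − 145) = 145 + 0.8 × -127 = 43.4 → 43
G = 89 + 0.8 × (156 − 89) = 89 + 0.8 × 67 = 142.6 → 143
B = 49 + 0.8 × (55 − 49) = 49 + 0.8 × 6 = 53.8 → 54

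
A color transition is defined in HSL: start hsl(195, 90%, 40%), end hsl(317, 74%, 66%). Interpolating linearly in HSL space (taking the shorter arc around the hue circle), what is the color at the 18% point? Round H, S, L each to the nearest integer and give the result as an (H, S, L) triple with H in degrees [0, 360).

Hue arc: Δh = 317 − 195 = 122° (|Δh| ≤ 180, already the shorter path).
H = 195 + 0.18 × (122) = 216.96 → 217°
S = 90 + 0.18 × (74 − 90) = 87.12 → 87%
L = 40 + 0.18 × (66 − 40) = 44.68 → 45%

(217, 87, 45)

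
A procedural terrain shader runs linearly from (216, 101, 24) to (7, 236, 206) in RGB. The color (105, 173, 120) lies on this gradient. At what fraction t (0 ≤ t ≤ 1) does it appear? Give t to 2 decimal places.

0.53

Invert the lerp on the R channel (largest span, 209): t = (105 − 216) / (7 − 216) = -111/-209 = 0.5311.
Check on G: (173 − 101)/(236 − 101) = 0.5333 ✓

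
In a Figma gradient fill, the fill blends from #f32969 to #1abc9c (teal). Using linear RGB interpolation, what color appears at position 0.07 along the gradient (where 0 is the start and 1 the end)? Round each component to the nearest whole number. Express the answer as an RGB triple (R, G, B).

#f32969 → (243, 41, 105); #1abc9c → (26, 188, 156).
R = 243 + 0.07 × (26 − 243) = 243 + 0.07 × -217 = 227.81 → 228
G = 41 + 0.07 × (188 − 41) = 41 + 0.07 × 147 = 51.29 → 51
B = 105 + 0.07 × (156 − 105) = 105 + 0.07 × 51 = 108.57 → 109
So the blended color is (228, 51, 109), about #e4336d.

(228, 51, 109)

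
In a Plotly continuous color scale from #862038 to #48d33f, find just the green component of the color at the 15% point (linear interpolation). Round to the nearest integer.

G₁ = 32 (from #862038), G₂ = 211 (from #48d33f).
G = 32 + 0.15 × (211 − 32) = 58.85 → 59

59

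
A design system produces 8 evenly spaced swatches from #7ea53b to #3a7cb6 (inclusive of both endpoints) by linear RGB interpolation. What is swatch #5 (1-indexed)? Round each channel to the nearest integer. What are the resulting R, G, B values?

(87, 142, 129)

With 8 swatches and endpoints inclusive, swatch 5 sits at t = (5 − 1)/(8 − 1) = 4/7 ≈ 0.5714.
#7ea53b → (126, 165, 59); #3a7cb6 → (58, 124, 182).
R = 126 + 0.5714 × (58 − 126) = 87.145 → 87
G = 165 + 0.5714 × (124 − 165) = 141.573 → 142
B = 59 + 0.5714 × (182 − 59) = 129.282 → 129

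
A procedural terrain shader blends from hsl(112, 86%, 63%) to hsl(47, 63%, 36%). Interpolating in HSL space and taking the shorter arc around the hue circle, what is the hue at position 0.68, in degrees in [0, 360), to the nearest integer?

Hue arc: Δh = 47 − 112 = -65° (|Δh| ≤ 180, already the shorter path).
H = 112 + 0.68 × (-65) = 67.8 → 68°

68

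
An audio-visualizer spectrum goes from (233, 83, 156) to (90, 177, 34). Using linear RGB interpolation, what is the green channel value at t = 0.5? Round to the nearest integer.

130

G = 83 + 0.5 × (177 − 83) = 130 → 130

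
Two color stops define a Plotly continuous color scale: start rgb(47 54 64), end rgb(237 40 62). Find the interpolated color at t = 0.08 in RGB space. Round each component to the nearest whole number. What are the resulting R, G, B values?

R = 47 + 0.08 × (237 − 47) = 47 + 0.08 × 190 = 62.2 → 62
G = 54 + 0.08 × (40 − 54) = 54 + 0.08 × -14 = 52.88 → 53
B = 64 + 0.08 × (62 − 64) = 64 + 0.08 × -2 = 63.84 → 64
So the blended color is (62, 53, 64), about #3e3540.

(62, 53, 64)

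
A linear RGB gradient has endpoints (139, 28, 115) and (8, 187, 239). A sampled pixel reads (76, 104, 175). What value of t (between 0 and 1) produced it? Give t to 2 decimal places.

0.48

Invert the lerp on the G channel (largest span, 159): t = (104 − 28) / (187 − 28) = 76/159 = 0.47799.
Check on R: (76 − 139)/(8 − 139) = 0.4809 ✓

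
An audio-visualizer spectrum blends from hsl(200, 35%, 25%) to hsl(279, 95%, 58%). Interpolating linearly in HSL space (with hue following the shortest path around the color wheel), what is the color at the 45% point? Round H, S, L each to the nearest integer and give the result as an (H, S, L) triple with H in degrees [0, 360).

(236, 62, 40)

Hue arc: Δh = 279 − 200 = 79° (|Δh| ≤ 180, already the shorter path).
H = 200 + 0.45 × (79) = 235.55 → 236°
S = 35 + 0.45 × (95 − 35) = 62 → 62%
L = 25 + 0.45 × (58 − 25) = 39.85 → 40%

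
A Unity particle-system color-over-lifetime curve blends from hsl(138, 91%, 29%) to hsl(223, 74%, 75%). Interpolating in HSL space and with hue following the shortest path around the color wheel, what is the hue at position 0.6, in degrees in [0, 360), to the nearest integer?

Hue arc: Δh = 223 − 138 = 85° (|Δh| ≤ 180, already the shorter path).
H = 138 + 0.6 × (85) = 189 → 189°

189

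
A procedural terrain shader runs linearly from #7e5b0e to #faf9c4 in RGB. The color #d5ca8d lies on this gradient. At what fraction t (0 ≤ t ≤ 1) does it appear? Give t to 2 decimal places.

0.70

Invert the lerp on the B channel (largest span, 182): t = (141 − 14) / (196 − 14) = 127/182 = 0.6978.
Check on R: (213 − 126)/(250 − 126) = 0.7016 ✓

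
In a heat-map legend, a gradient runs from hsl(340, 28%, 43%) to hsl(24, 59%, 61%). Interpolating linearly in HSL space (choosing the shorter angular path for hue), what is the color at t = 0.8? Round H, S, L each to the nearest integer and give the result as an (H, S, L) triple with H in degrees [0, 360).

(15, 53, 57)

Hue: 24 − 340 = -316°, but |-316| > 180 so the shorter arc goes the other way: Δh = -316 + 360 = 44°.
H = 340 + 0.8 × (44) = 375.2 → 375 → 375 mod 360 = 15°
S = 28 + 0.8 × (59 − 28) = 52.8 → 53%
L = 43 + 0.8 × (61 − 43) = 57.4 → 57%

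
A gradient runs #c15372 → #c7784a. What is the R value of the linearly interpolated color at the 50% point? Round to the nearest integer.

R₁ = 193 (from #c15372), R₂ = 199 (from #c7784a).
R = 193 + 0.5 × (199 − 193) = 196 → 196

196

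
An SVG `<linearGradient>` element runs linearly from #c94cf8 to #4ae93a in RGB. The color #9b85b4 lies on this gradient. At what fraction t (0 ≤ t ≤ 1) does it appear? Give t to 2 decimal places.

Invert the lerp on the B channel (largest span, 190): t = (180 − 248) / (58 − 248) = -68/-190 = 0.35789.
Check on R: (155 − 201)/(74 − 201) = 0.3622 ✓

0.36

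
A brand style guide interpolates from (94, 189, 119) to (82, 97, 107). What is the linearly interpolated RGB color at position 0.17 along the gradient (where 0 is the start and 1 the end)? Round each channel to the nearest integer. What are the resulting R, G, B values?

R = 94 + 0.17 × (82 − 94) = 94 + 0.17 × -12 = 91.96 → 92
G = 189 + 0.17 × (97 − 189) = 189 + 0.17 × -92 = 173.36 → 173
B = 119 + 0.17 × (107 − 119) = 119 + 0.17 × -12 = 116.96 → 117
So the blended color is (92, 173, 117), about #5cad75.

(92, 173, 117)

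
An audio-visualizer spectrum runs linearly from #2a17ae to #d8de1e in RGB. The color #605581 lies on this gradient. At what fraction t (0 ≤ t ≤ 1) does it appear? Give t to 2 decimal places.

Invert the lerp on the G channel (largest span, 199): t = (85 − 23) / (222 − 23) = 62/199 = 0.31156.
Check on R: (96 − 42)/(216 − 42) = 0.3103 ✓

0.31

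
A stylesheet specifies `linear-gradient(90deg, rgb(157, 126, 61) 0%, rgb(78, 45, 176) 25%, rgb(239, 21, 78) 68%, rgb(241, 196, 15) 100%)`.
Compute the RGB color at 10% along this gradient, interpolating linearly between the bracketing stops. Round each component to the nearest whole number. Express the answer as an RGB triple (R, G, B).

10% lies between the 0% and 25% stops, so the local fraction is t = (10 − 0)/(25 − 0) = 10/25 ≈ 0.4.
R = 157 + 0.4 × (78 − 157) = 125.4 → 125
G = 126 + 0.4 × (45 − 126) = 93.6 → 94
B = 61 + 0.4 × (176 − 61) = 107 → 107

(125, 94, 107)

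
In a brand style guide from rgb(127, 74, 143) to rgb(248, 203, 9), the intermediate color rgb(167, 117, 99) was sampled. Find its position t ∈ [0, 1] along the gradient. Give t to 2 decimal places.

0.33

Invert the lerp on the B channel (largest span, 134): t = (99 − 143) / (9 − 143) = -44/-134 = 0.32836.
Check on R: (167 − 127)/(248 − 127) = 0.3306 ✓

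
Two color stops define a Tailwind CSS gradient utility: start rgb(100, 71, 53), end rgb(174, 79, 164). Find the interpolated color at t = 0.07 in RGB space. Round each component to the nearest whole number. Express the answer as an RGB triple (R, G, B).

(105, 72, 61)

R = 100 + 0.07 × (174 − 100) = 100 + 0.07 × 74 = 105.18 → 105
G = 71 + 0.07 × (79 − 71) = 71 + 0.07 × 8 = 71.56 → 72
B = 53 + 0.07 × (164 − 53) = 53 + 0.07 × 111 = 60.77 → 61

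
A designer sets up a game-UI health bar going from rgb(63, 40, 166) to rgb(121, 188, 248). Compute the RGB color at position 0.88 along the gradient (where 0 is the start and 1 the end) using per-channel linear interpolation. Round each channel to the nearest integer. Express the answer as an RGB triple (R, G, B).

R = 63 + 0.88 × (121 − 63) = 63 + 0.88 × 58 = 114.04 → 114
G = 40 + 0.88 × (188 − 40) = 40 + 0.88 × 148 = 170.24 → 170
B = 166 + 0.88 × (248 − 166) = 166 + 0.88 × 82 = 238.16 → 238

(114, 170, 238)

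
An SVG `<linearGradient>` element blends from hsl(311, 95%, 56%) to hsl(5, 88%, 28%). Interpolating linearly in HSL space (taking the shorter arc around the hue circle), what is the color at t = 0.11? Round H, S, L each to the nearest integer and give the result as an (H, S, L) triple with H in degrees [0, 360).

(317, 94, 53)

Hue: 5 − 311 = -306°, but |-306| > 180 so the shorter arc goes the other way: Δh = -306 + 360 = 54°.
H = 311 + 0.11 × (54) = 316.94 → 317°
S = 95 + 0.11 × (88 − 95) = 94.23 → 94%
L = 56 + 0.11 × (28 − 56) = 52.92 → 53%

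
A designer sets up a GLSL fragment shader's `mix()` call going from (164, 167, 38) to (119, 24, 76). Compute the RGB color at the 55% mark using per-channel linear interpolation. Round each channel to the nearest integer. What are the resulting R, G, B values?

55% corresponds to t = 0.55.
R = 164 + 0.55 × (119 − 164) = 164 + 0.55 × -45 = 139.25 → 139
G = 167 + 0.55 × (24 − 167) = 167 + 0.55 × -143 = 88.35 → 88
B = 38 + 0.55 × (76 − 38) = 38 + 0.55 × 38 = 58.9 → 59

(139, 88, 59)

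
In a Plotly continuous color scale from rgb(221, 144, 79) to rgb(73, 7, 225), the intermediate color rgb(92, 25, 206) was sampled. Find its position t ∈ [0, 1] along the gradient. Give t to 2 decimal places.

Invert the lerp on the R channel (largest span, 148): t = (92 − 221) / (73 − 221) = -129/-148 = 0.87162.
Check on G: (25 − 144)/(7 − 144) = 0.8686 ✓

0.87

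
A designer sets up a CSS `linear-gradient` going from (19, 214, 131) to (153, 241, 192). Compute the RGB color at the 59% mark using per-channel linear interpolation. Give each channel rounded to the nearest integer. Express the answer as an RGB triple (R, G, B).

59% corresponds to t = 0.59.
R = 19 + 0.59 × (153 − 19) = 19 + 0.59 × 134 = 98.06 → 98
G = 214 + 0.59 × (241 − 214) = 214 + 0.59 × 27 = 229.93 → 230
B = 131 + 0.59 × (192 − 131) = 131 + 0.59 × 61 = 166.99 → 167

(98, 230, 167)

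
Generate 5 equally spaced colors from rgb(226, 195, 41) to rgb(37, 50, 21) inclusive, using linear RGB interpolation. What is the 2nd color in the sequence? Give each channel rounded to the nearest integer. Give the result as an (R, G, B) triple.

With 5 swatches and endpoints inclusive, swatch 2 sits at t = (2 − 1)/(5 − 1) = 1/4 ≈ 0.25.
R = 226 + 0.25 × (37 − 226) = 178.75 → 179
G = 195 + 0.25 × (50 − 195) = 158.75 → 159
B = 41 + 0.25 × (21 − 41) = 36 → 36

(179, 159, 36)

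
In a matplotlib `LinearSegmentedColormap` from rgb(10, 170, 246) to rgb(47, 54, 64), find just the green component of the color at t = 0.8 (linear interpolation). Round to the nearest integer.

G = 170 + 0.8 × (54 − 170) = 77.2 → 77

77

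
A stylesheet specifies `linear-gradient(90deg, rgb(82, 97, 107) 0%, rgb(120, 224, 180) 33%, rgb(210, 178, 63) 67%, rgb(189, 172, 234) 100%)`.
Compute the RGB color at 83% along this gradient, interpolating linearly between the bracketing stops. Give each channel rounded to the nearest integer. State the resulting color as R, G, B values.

(200, 175, 146)

83% lies between the 67% and 100% stops, so the local fraction is t = (83 − 67)/(100 − 67) = 16/33 ≈ 0.4848.
R = 210 + 0.4848 × (189 − 210) = 199.819 → 200
G = 178 + 0.4848 × (172 − 178) = 175.091 → 175
B = 63 + 0.4848 × (234 − 63) = 145.901 → 146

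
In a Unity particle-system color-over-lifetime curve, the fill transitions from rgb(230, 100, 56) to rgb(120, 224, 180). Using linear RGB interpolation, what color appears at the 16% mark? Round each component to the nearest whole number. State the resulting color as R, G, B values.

(212, 120, 76)

16% corresponds to t = 0.16.
R = 230 + 0.16 × (120 − 230) = 230 + 0.16 × -110 = 212.4 → 212
G = 100 + 0.16 × (224 − 100) = 100 + 0.16 × 124 = 119.84 → 120
B = 56 + 0.16 × (180 − 56) = 56 + 0.16 × 124 = 75.84 → 76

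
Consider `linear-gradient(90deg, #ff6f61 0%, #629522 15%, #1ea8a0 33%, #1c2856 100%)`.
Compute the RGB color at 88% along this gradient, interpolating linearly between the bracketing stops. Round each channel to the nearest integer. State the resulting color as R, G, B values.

(28, 63, 99)

88% lies between the 33% and 100% stops, so the local fraction is t = (88 − 33)/(100 − 33) = 55/67 ≈ 0.8209.
#1ea8a0 → (30, 168, 160); #1c2856 → (28, 40, 86).
R = 30 + 0.8209 × (28 − 30) = 28.358 → 28
G = 168 + 0.8209 × (40 − 168) = 62.925 → 63
B = 160 + 0.8209 × (86 − 160) = 99.253 → 99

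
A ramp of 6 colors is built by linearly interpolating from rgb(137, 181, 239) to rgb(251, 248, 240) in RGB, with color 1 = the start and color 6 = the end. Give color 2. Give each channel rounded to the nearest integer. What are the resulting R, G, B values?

With 6 swatches and endpoints inclusive, swatch 2 sits at t = (2 − 1)/(6 − 1) = 1/5 ≈ 0.2.
R = 137 + 0.2 × (251 − 137) = 159.8 → 160
G = 181 + 0.2 × (248 − 181) = 194.4 → 194
B = 239 + 0.2 × (240 − 239) = 239.2 → 239

(160, 194, 239)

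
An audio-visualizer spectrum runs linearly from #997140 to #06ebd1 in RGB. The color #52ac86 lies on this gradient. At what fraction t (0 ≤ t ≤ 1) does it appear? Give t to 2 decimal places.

Invert the lerp on the R channel (largest span, 147): t = (82 − 153) / (6 − 153) = -71/-147 = 0.48299.
Check on G: (172 − 113)/(235 − 113) = 0.4836 ✓

0.48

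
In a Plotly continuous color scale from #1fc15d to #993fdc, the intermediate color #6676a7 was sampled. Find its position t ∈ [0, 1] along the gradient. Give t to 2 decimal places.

0.58

Invert the lerp on the G channel (largest span, 130): t = (118 − 193) / (63 − 193) = -75/-130 = 0.57692.
Check on R: (102 − 31)/(153 − 31) = 0.582 ✓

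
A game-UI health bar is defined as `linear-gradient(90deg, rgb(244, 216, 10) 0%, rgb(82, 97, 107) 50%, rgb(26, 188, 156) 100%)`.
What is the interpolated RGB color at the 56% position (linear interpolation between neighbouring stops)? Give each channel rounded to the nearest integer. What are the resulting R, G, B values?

56% lies between the 50% and 100% stops, so the local fraction is t = (56 − 50)/(100 − 50) = 6/50 ≈ 0.12.
R = 82 + 0.12 × (26 − 82) = 75.28 → 75
G = 97 + 0.12 × (188 − 97) = 107.92 → 108
B = 107 + 0.12 × (156 − 107) = 112.88 → 113

(75, 108, 113)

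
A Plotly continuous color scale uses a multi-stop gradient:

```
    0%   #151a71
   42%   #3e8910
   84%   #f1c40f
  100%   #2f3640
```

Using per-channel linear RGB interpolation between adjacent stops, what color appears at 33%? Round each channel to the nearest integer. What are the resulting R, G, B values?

(53, 113, 37)

33% lies between the 0% and 42% stops, so the local fraction is t = (33 − 0)/(42 − 0) = 33/42 ≈ 0.7857.
#151a71 → (21, 26, 113); #3e8910 → (62, 137, 16).
R = 21 + 0.7857 × (62 − 21) = 53.214 → 53
G = 26 + 0.7857 × (137 − 26) = 113.213 → 113
B = 113 + 0.7857 × (16 − 113) = 36.787 → 37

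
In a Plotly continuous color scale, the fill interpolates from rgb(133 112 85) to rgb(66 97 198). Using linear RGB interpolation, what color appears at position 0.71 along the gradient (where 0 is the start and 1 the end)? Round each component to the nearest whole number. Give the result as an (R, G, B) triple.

R = 133 + 0.71 × (66 − 133) = 133 + 0.71 × -67 = 85.43 → 85
G = 112 + 0.71 × (97 − 112) = 112 + 0.71 × -15 = 101.35 → 101
B = 85 + 0.71 × (198 − 85) = 85 + 0.71 × 113 = 165.23 → 165

(85, 101, 165)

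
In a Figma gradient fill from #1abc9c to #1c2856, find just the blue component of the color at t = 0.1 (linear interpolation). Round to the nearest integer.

149

B₁ = 156 (from #1abc9c), B₂ = 86 (from #1c2856).
B = 156 + 0.1 × (86 − 156) = 149 → 149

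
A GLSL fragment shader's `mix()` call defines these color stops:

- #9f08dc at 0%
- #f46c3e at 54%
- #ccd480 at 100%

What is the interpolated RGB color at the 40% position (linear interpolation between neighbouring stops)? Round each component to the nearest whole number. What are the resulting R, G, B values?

(222, 82, 103)

40% lies between the 0% and 54% stops, so the local fraction is t = (40 − 0)/(54 − 0) = 40/54 ≈ 0.7407.
#9f08dc → (159, 8, 220); #f46c3e → (244, 108, 62).
R = 159 + 0.7407 × (244 − 159) = 221.959 → 222
G = 8 + 0.7407 × (108 − 8) = 82.07 → 82
B = 220 + 0.7407 × (62 − 220) = 102.969 → 103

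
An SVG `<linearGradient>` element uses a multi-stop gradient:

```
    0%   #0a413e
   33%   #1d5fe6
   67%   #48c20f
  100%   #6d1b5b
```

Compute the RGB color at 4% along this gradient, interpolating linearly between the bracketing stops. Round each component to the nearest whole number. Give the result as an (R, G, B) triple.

4% lies between the 0% and 33% stops, so the local fraction is t = (4 − 0)/(33 − 0) = 4/33 ≈ 0.1212.
#0a413e → (10, 65, 62); #1d5fe6 → (29, 95, 230).
R = 10 + 0.1212 × (29 − 10) = 12.303 → 12
G = 65 + 0.1212 × (95 − 65) = 68.636 → 69
B = 62 + 0.1212 × (230 − 62) = 82.362 → 82

(12, 69, 82)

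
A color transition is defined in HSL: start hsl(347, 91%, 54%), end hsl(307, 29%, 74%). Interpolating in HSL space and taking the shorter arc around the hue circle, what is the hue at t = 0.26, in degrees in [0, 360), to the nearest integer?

337

Hue arc: Δh = 307 − 347 = -40° (|Δh| ≤ 180, already the shorter path).
H = 347 + 0.26 × (-40) = 336.6 → 337°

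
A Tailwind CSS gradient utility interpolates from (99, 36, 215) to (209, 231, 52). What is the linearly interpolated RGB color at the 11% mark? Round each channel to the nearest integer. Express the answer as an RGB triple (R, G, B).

11% corresponds to t = 0.11.
R = 99 + 0.11 × (209 − 99) = 99 + 0.11 × 110 = 111.1 → 111
G = 36 + 0.11 × (231 − 36) = 36 + 0.11 × 195 = 57.45 → 57
B = 215 + 0.11 × (52 − 215) = 215 + 0.11 × -163 = 197.07 → 197

(111, 57, 197)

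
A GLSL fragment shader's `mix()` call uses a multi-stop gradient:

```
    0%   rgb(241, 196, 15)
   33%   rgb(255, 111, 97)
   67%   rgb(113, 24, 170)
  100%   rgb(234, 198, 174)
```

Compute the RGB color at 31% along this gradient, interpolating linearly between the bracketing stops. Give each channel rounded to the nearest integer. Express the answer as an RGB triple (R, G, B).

31% lies between the 0% and 33% stops, so the local fraction is t = (31 − 0)/(33 − 0) = 31/33 ≈ 0.9394.
R = 241 + 0.9394 × (255 − 241) = 254.152 → 254
G = 196 + 0.9394 × (111 − 196) = 116.151 → 116
B = 15 + 0.9394 × (97 − 15) = 92.031 → 92

(254, 116, 92)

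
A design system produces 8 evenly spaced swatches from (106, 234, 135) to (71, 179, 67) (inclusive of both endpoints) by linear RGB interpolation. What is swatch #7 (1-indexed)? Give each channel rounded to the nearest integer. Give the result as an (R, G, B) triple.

With 8 swatches and endpoints inclusive, swatch 7 sits at t = (7 − 1)/(8 − 1) = 6/7 ≈ 0.8571.
R = 106 + 0.8571 × (71 − 106) = 76.001 → 76
G = 234 + 0.8571 × (179 − 234) = 186.859 → 187
B = 135 + 0.8571 × (67 − 135) = 76.717 → 77

(76, 187, 77)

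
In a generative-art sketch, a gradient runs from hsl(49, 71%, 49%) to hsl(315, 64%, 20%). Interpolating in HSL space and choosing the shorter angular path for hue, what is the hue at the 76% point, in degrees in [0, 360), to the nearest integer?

338

Hue: 315 − 49 = 266°, but |266| > 180 so the shorter arc goes the other way: Δh = 266 − 360 = -94°.
H = 49 + 0.76 × (-94) = -22.44 → -22 → -22 mod 360 = 338°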